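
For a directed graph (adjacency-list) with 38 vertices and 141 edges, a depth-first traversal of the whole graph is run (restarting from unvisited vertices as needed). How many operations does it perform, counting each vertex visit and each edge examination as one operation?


A full DFS traversal visits each vertex once and examines each edge once.
V = 38
E = 141
Sum = 38 + 141 = 179


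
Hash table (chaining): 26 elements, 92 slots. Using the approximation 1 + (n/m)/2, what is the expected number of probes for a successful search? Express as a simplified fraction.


Computing expected probes:
alpha = 26/92
= 1 + alpha/2
= 1 + 26/(2*92)
= (2*92 + 26) / (2*92)
= 210/184 = 105/92


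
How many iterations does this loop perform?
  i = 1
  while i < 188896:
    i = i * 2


The loop variable doubles each iteration:
i = 1 -> 2 -> 4 -> 8 -> 16 -> 32 -> 64 -> 128 -> 256 -> 512 -> 1024 -> 2048 -> 4096 -> 8192 -> 16384 -> 32768 -> 65536 -> 131072 -> 262144 (stop, 262144 >= 188896)
Number of doublings = ceil(log2(188896)) = 18


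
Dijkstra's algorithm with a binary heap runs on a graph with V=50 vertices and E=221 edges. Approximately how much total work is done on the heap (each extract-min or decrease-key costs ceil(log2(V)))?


Dijkstra with a binary heap: each vertex is extracted once, each edge may relax once.
Each heap operation costs O(log V).
V + E = 50 + 221 = 271
ceil(log2(50)) = 6 (since 2^5 = 32 < 50 <= 64 = 2^6)
Total heap work = (V+E) * ceil(log2(V)) = 271 * 6 = 1626


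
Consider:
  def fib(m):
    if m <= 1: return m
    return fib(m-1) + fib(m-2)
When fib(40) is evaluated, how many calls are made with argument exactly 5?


Let N(m) = number of times fib(m) is called while evaluating fib(40).
N(40) = 1 (the initial call).
N(39) = 1 (only fib(40) calls it).
For 1 <= m <= 38: fib(m) is called by fib(m+1) and fib(m+2), so
  N(m) = N(m+1) + N(m+2).
fib(0) is called only by fib(2), so N(0) = N(2).
Walk down from m=40:
  N(40)=1, N(39)=1, N(38)=2, N(37)=3, N(36)=5, N(35)=8, N(34)=13, N(33)=21, N(32)=34, N(31)=55, N(30)=89, N(29)=144, N(28)=233, N(27)=377, N(26)=610, N(25)=987, N(24)=1597, N(23)=2584, N(22)=4181, N(21)=6765, N(20)=10946, N(19)=17711, N(18)=28657, N(17)=46368, N(16)=75025, N(15)=121393, N(14)=196418, N(13)=317811, N(12)=514229, N(11)=832040, N(10)=1346269, N(9)=2178309, N(8)=3524578, N(7)=5702887, N(6)=9227465, N(5)=14930352
N(5) = 14930352


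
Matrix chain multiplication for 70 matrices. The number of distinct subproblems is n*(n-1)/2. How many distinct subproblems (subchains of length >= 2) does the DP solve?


Subproblems are indexed by (i, j) where i < j.
Number of such pairs = n*(n-1)/2
= 70 * 69 / 2
= 2415


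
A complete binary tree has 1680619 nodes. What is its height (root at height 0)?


In a complete binary tree, level k holds nodes 2^k .. 2^(k+1)-1 (1-indexed).
Height = floor(log2(n)) = floor(log2(1680619)) = 20
Check: 2^20 = 1048576 <= 1680619 < 2097152 = 2^21


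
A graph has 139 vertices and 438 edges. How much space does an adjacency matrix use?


Adjacency matrix: V x V grid of entries
Space = V^2 = 139^2 = 139 * 139 = 19321


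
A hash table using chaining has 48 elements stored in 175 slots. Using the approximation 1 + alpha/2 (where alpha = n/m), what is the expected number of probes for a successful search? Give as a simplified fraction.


Load factor alpha = n/m = 48/175
Expected probes = 1 + alpha/2 = 1 + 48/(2*175)
= 1 + 48/350
= 350/350 + 48/350
= 398/350
Simplify: 199/175


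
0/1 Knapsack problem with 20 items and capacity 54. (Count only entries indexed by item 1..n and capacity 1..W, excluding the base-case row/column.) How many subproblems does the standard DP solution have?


The DP table is indexed by (item, capacity).
Rows: 20 items
Columns: 54 capacity values (1 to W)
Total subproblems = 20 * 54 = 1080


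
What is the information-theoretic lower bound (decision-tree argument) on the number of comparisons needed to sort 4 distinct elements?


A binary decision tree of height h has at most 2^h leaves and needs at least n! of them, so h >= ceil(log2(n!)).
Compute 4! as a running product:
  x2 = 2, x3 = 6, x4 = 24
4! = 24
Bracket between powers of 2:
  2^4 = 16 < 24 <= 32 = 2^5
So ceil(log2(4!)) = 5


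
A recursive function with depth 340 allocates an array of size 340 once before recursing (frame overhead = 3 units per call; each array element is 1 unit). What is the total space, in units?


Array allocation: 340 units (allocated once)
Stack frames: 340 deep * 3 per frame = 1020 units
Total = 340 + 1020 = 1360


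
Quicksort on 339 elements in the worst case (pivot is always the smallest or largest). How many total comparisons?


In the worst case, each partition step picks the worst pivot:
  Partition 1: 338 comparisons (n-1 elements to compare)
  Partition 2: 337 comparisons
  Partition 3: 336 comparisons
  Partition 4: 335 comparisons
  Partition 5: 334 comparisons
  ...
  Last partition: 0 comparisons
Total = (n-1) + (n-2) + ... + 1 + 0 = n*(n-1)/2
= 339*338/2 = 57291


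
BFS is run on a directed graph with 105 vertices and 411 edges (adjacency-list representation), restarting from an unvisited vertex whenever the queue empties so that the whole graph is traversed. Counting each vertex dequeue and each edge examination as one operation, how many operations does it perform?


A full BFS traversal dequeues each vertex exactly once and examines each directed edge exactly once.
V = 105 (vertex processing cost)
E = 411 (edge examination cost)
Total operations proportional to V + E = 105 + 411 = 516


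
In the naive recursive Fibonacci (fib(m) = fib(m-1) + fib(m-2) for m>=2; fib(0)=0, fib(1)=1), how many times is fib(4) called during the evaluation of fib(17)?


Let N(m) = number of times fib(m) is called while evaluating fib(17).
N(17) = 1 (the initial call).
N(16) = 1 (only fib(17) calls it).
For 1 <= m <= 15: fib(m) is called by fib(m+1) and fib(m+2), so
  N(m) = N(m+1) + N(m+2).
fib(0) is called only by fib(2), so N(0) = N(2).
Walk down from m=17:
  N(17)=1, N(16)=1, N(15)=2, N(14)=3, N(13)=5, N(12)=8, N(11)=13, N(10)=21, N(9)=34, N(8)=55, N(7)=89, N(6)=144, N(5)=233, N(4)=377
N(4) = 377


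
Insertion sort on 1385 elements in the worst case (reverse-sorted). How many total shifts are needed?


In the worst case (reverse-sorted), each element shifts past all previous:
  Element 1: 1 shifts
  Element 2: 2 shifts
  Element 3: 3 shifts
  Element 4: 4 shifts
  Element 5: 5 shifts
  ...
  Element 1384: 1384 shifts
Total = 1 + 2 + ... + 1384
= 1385*(1385-1)/2 = 958420


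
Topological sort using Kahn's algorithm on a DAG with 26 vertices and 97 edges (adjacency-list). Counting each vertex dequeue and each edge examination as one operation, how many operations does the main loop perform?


Kahn's algorithm:
  1. Compute in-degrees: O(V + E)
  2. Process queue: each vertex dequeued once (O(V))
     each edge examined once (O(E))
Total = V + E = 26 + 97 = 123


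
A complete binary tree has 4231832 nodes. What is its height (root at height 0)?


In a complete binary tree, level k holds nodes 2^k .. 2^(k+1)-1 (1-indexed).
Height = floor(log2(n)) = floor(log2(4231832)) = 22
Check: 2^22 = 4194304 <= 4231832 < 8388608 = 2^23


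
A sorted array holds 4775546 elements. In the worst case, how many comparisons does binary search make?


Halving sequence: 4775546 -> 2387773 -> 1193886 -> 596943 -> 298471 -> 149235 -> 74617 -> 37308 -> 18654 -> 9327 -> 4663 -> 2331 -> 1165 -> 582 -> 291 -> 145 -> 72 -> 36 -> 18 -> 9 -> 4 -> 2 -> 1
Number of halvings = 22
Max comparisons = 22 + 1 = 23


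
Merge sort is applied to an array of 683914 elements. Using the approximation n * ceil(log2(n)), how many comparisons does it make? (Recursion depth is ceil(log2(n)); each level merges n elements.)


Merge sort divides the array into halves recursively.
Number of levels = ceil(log2(683914)) = 20
At each level, approximately n = 683914 comparisons are needed for merging.
Total comparisons ~ n * ceil(log2(n)) = 683914 * 20 = 13678280


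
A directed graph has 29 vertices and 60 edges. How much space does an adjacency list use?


Adjacency list: one list head per vertex + one entry per edge
Vertex heads: 29
Edge entries: 60
Total = 29 + 60 = 89


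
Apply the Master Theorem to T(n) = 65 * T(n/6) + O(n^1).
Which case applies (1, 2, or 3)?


The Master Theorem: T(n) = a*T(n/b) + O(n^c)
  a = 65, b = 6, c = 1
log_b(a) = log_6(65) ~ 2.33
Compare b^c with a: 6^1 = 6 < 65, so c < log_b(a).
Since c < log_b(a), Case 1 applies.
T(n) = O(n^(log_6 65)) ~ O(n^2.33)
Master Theorem case = 1


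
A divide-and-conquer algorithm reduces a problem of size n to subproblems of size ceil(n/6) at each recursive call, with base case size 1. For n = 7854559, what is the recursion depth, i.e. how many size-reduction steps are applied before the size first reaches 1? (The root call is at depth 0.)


Each step divides the size by 6 (rounding up); after k steps the size is ceil(n/6^k), which equals 1 exactly when 6^k >= n.
So the depth is the smallest k with 6^k >= 7854559, i.e. ceil(log_6(7854559)).
6^8 = 1679616 < 7854559 <= 10077696 = 6^9
Recursion depth = 9


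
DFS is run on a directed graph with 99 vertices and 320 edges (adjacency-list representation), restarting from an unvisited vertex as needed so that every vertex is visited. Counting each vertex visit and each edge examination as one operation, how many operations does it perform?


A full DFS traversal processes each vertex exactly once (push/pop on stack).
Each directed edge is examined once.
V = 99, E = 320
V + E = 419


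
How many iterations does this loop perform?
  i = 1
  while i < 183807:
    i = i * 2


The loop variable doubles each iteration:
i = 1 -> 2 -> 4 -> 8 -> 16 -> 32 -> 64 -> 128 -> 256 -> 512 -> 1024 -> 2048 -> 4096 -> 8192 -> 16384 -> 32768 -> 65536 -> 131072 -> 262144 (stop, 262144 >= 183807)
Number of doublings = ceil(log2(183807)) = 18


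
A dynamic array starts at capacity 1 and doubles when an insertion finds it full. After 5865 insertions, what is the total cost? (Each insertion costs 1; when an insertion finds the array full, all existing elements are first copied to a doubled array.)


Insertion cost: 5865 (one per element)
Resizes occur just before inserting elements 2, 3, 5, 9, ...
Elements copied at each resize: 1 + 2 + 4 + 8 + 16 + 32 + 64 + 128 + 256 + 512 + 1024 + 2048 + 4096
Sum of copies = 8191 (geometric series: 2^k - 1)
Total = 5865 + 8191 = 14056


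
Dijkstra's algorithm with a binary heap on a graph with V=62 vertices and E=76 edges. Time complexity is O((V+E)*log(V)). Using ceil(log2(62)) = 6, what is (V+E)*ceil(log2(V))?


Dijkstra with a binary heap: each vertex is extracted once, each edge may relax once.
Each heap operation costs O(log V).
V + E = 62 + 76 = 138
ceil(log2(62)) = 6 (since 2^5 = 32 < 62 <= 64 = 2^6)
Total heap work = (V+E) * ceil(log2(V)) = 138 * 6 = 828


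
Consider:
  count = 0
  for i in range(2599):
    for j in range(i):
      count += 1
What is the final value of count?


For each i, the inner loop runs i times:
  i=0: inner runs 0 times
  i=1: inner runs 1 time
  i=2: inner runs 2 times
  i=3: inner runs 3 times
  i=4: inner runs 4 times
  i=5: inner runs 5 times
  i=6: inner runs 6 times
  i=7: inner runs 7 times
  ...
Total = 0 + 1 + 2 + ... + 2598 = 2599*(2599-1)/2 = 3376101


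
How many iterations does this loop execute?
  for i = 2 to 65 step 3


The loop variable i takes values starting at 2 and increments by 3 each iteration.
Sequence: i = 2, 5, 8, 11, 14, 17, 20, 23, 26, ...
The upper bound 65 is inclusive, so the count is floor((last - first) / step) + 1:
floor((65 - 2) / 3) + 1 = floor(63/3) + 1 = 21 + 1 = 22


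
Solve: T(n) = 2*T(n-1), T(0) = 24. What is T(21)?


Unrolling:
T(21) = 2*T(20) = 2^2*T(19) = ... = 2^21*T(0)
= 2^21 * 24
= 2097152 * 24 = 50331648


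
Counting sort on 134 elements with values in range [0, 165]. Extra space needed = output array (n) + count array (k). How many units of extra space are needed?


Output array size: 134 (to store sorted result)
Count array size: 166 (one slot per possible value, range 0 to 165)
Total extra space = 134 + 166 = 300


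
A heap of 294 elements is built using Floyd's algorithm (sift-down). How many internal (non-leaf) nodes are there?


Leaf nodes occupy roughly half the array.
Sift-down is called for each internal node, starting from the last one.
Internal nodes = floor(n/2) = floor(294/2) = 147


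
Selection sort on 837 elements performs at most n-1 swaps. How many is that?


Each of the 836 passes places one element in its final position.
Pass 1: swap minimum into position 0
Pass 2: swap minimum of remaining into position 1
...
Pass 836: last two elements, one swap
Maximum swaps = 837 - 1 = 836


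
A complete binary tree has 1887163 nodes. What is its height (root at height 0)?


In a complete binary tree, level k holds nodes 2^k .. 2^(k+1)-1 (1-indexed).
Height = floor(log2(n)) = floor(log2(1887163)) = 20
Check: 2^20 = 1048576 <= 1887163 < 2097152 = 2^21


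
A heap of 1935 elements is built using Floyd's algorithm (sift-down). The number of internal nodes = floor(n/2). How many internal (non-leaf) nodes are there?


Leaf nodes occupy roughly half the array.
Sift-down is called for each internal node, starting from the last one.
Internal nodes = floor(n/2) = floor(1935/2) = 967


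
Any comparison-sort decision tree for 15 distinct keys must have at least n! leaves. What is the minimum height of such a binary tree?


A binary decision tree of height h has at most 2^h leaves and needs at least n! of them, so h >= ceil(log2(n!)).
Compute 15! as a running product:
  x2 = 2, x3 = 6, x4 = 24, x5 = 120
  x6 = 720, x7 = 5040, x8 = 40320, x9 = 362880
  x10 = 3628800, x11 = 39916800, x12 = 479001600, x13 = 6227020800
  x14 = 87178291200, x15 = 1307674368000
15! = 1307674368000
Bracket between powers of 2:
  2^40 = 1099511627776 < 1307674368000 <= 2199023255552 = 2^41
So ceil(log2(15!)) = 41


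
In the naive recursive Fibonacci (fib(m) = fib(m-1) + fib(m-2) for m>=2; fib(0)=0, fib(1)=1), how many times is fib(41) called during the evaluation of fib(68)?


Let N(m) = number of times fib(m) is called while evaluating fib(68).
N(68) = 1 (the initial call).
N(67) = 1 (only fib(68) calls it).
For 1 <= m <= 66: fib(m) is called by fib(m+1) and fib(m+2), so
  N(m) = N(m+1) + N(m+2).
fib(0) is called only by fib(2), so N(0) = N(2).
Walk down from m=68:
  N(68)=1, N(67)=1, N(66)=2, N(65)=3, N(64)=5, N(63)=8, N(62)=13, N(61)=21, N(60)=34, N(59)=55, N(58)=89, N(57)=144, N(56)=233, N(55)=377, N(54)=610, N(53)=987, N(52)=1597, N(51)=2584, N(50)=4181, N(49)=6765, N(48)=10946, N(47)=17711, N(46)=28657, N(45)=46368, N(44)=75025, N(43)=121393, N(42)=196418, N(41)=317811
N(41) = 317811


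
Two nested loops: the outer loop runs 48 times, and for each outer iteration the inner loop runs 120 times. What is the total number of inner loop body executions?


Outer loop: 48 iterations
Inner loop: 120 iterations per outer iteration
Total = 48 * 120 = 5760


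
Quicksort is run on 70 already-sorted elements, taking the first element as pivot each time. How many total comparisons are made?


Sum of comparisons per partition:
69 + 68 + ... + 1 + 0
= 70 * (70 - 1) / 2
= 70 * 69 / 2
= 2415


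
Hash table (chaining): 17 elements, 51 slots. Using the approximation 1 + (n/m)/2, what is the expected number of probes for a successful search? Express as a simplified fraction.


Computing expected probes:
alpha = 17/51
= 1 + alpha/2
= 1 + 17/(2*51)
= (2*51 + 17) / (2*51)
= 119/102 = 7/6


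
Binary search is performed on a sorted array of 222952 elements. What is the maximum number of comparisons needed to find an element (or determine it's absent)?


Binary search halves the search space each comparison:
  Step 1: search space = 222952 -> 111476
  Step 2: search space = 111476 -> 55738
  Step 3: search space = 55738 -> 27869
  Step 4: search space = 27869 -> 13934
  Step 5: search space = 13934 -> 6967
  Step 6: search space = 6967 -> 3483
  Step 7: search space = 3483 -> 1741
  Step 8: search space = 1741 -> 870
  Step 9: search space = 870 -> 435
  Step 10: search space = 435 -> 217
  Step 11: search space = 217 -> 108
  Step 12: search space = 108 -> 54
  Step 13: search space = 54 -> 27
  Step 14: search space = 27 -> 13
  Step 15: search space = 13 -> 6
  Step 16: search space = 6 -> 3
  Step 17: search space = 3 -> 1
  Step 18: search space = 1 (final check)
Maximum comparisons = floor(log2(222952)) + 1 = 17 + 1 = 18


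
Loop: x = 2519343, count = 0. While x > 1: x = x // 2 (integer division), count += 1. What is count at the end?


The variable x halves each step:
x = 2519343 -> 1259671 -> 629835 -> 314917 -> 157458 -> 78729 -> 39364 -> 19682 -> 9841 -> 4920 -> 2460 -> 1230 -> 615 -> 307 -> 153 -> 76 -> 38 -> 19 -> 9 -> 4 -> 2 -> 1
Number of halvings = floor(log2(2519343)) = 21


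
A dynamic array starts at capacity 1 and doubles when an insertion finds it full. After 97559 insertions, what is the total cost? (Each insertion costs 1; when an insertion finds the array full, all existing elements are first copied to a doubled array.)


Insertion cost: 97559 (one per element)
Resizes occur just before inserting elements 2, 3, 5, 9, ...
Elements copied at each resize: 1 + 2 + 4 + 8 + 16 + 32 + 64 + 128 + 256 + 512 + 1024 + 2048 + 4096 + 8192 + 16384 + 32768 + 65536
Sum of copies = 131071 (geometric series: 2^k - 1)
Total = 97559 + 131071 = 228630


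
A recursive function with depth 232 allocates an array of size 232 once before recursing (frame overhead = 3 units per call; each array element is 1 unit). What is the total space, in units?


Array allocation: 232 units (allocated once)
Stack frames: 232 deep * 3 per frame = 696 units
Total = 232 + 696 = 928


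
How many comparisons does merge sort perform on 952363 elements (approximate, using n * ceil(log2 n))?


Recursion depth: ceil(log2(952363)) = 20
Each recursion level merges n = 952363 elements
Total = 952363 * 20 = 19047260


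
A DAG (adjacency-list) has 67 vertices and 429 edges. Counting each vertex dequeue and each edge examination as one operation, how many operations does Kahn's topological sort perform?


V = 67 (vertex processing)
E = 429 (edge processing)
V + E = 67 + 429 = 496


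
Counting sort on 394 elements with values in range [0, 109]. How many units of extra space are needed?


Output array size: 394 (to store sorted result)
Count array size: 110 (one slot per possible value, range 0 to 109)
Total extra space = 394 + 110 = 504


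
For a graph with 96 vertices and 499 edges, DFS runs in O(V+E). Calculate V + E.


A full DFS traversal visits each vertex once and examines each edge once.
V = 96
E = 499
Sum = 96 + 499 = 595


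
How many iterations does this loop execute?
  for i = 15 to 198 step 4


The loop variable i takes values starting at 15 and increments by 4 each iteration.
Sequence: i = 15, 19, 23, 27, 31, 35, 39, 43, 47, ...
The upper bound 198 is inclusive, so the count is floor((last - first) / step) + 1:
floor((198 - 15) / 4) + 1 = floor(183/4) + 1 = 45 + 1 = 46


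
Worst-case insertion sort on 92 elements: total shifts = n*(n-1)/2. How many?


Sum of shifts = 1 + 2 + 3 + ... + 91
= 92 * 91 / 2
= 8372 / 2
= 4186


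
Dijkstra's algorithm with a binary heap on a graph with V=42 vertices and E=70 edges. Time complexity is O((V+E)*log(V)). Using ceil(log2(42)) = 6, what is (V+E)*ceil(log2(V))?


Dijkstra with a binary heap: each vertex is extracted once, each edge may relax once.
Each heap operation costs O(log V).
V + E = 42 + 70 = 112
ceil(log2(42)) = 6 (since 2^5 = 32 < 42 <= 64 = 2^6)
Total heap work = (V+E) * ceil(log2(V)) = 112 * 6 = 672


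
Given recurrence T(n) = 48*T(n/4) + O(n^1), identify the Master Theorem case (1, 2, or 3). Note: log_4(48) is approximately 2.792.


Master Theorem parameters: a=48, b=4, c=1
log_b(a) = 2.792
Compare b^c with a: 4^1 = 4 < 48, so c < log_b(a).
Comparing c=1 vs log_b(a)=2.792:
1 < 2.792 => Case 1
Result: T(n) = O(n^(log_4 48)) ~ O(n^2.792)
Master Theorem case = 1


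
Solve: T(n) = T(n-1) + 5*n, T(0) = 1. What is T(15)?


Expanding the recurrence:
T(15) = T(14) + 5*15
       = T(13) + 5*14 + 5*15
       ...
       = T(0) + 5*(1 + 2 + ... + 15)
       = 1 + 5 * 15*16/2
       = 1 + 5 * 120
       = 1 + 600 = 601


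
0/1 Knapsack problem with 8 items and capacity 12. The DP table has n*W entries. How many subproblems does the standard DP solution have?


The DP table is indexed by (item, capacity).
Rows: 8 items
Columns: 12 capacity values (1 to W)
Total subproblems = 8 * 12 = 96


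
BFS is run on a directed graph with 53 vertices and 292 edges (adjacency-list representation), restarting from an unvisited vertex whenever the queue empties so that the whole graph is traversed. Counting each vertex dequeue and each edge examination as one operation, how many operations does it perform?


A full BFS traversal dequeues each vertex exactly once and examines each directed edge exactly once.
V = 53 (vertex processing cost)
E = 292 (edge examination cost)
Total operations proportional to V + E = 53 + 292 = 345


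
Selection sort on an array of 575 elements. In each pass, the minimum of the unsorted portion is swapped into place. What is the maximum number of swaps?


Selection sort performs one swap per pass:
  Pass 1: find min in positions 0 to 574, swap with position 0
  Pass 2: find min in positions 1 to 574, swap with position 1
  Pass 3: find min in positions 2 to 574, swap with position 2
  Pass 4: find min in positions 3 to 574, swap with position 3
  Pass 5: find min in positions 4 to 574, swap with position 4
  ... (569 more passes)
Total passes (and swaps) = n - 1 = 575 - 1 = 574


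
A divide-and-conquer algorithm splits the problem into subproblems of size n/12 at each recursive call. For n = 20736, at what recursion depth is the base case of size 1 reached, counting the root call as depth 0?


At each depth, the problem size is divided by 12:
  Depth 0: problem size = 20736
  Depth 1: problem size = 1728
  Depth 2: problem size = 144
  Depth 3: problem size = 12
  Depth 4: problem size = 1 (base case)
The base case is reached at depth log_12(20736) = 4 (the tree has 5 levels counting depth 0, but the depth asked for is 4).
Recursion depth = 4


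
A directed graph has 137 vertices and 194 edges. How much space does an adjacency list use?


Adjacency list: one list head per vertex + one entry per edge
Vertex heads: 137
Edge entries: 194
Total = 137 + 194 = 331


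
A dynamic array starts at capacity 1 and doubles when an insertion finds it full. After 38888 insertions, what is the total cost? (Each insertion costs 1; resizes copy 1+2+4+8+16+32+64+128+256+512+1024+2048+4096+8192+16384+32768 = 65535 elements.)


Insertion cost: 38888 (one per element)
Resizes occur just before inserting elements 2, 3, 5, 9, ...
Elements copied at each resize: 1 + 2 + 4 + 8 + 16 + 32 + 64 + 128 + 256 + 512 + 1024 + 2048 + 4096 + 8192 + 16384 + 32768
Sum of copies = 65535 (geometric series: 2^k - 1)
Total = 38888 + 65535 = 104423


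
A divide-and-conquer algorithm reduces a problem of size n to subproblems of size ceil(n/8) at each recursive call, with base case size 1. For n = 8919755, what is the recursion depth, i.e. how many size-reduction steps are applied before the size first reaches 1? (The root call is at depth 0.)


Each step divides the size by 8 (rounding up); after k steps the size is ceil(n/8^k), which equals 1 exactly when 8^k >= n.
So the depth is the smallest k with 8^k >= 8919755, i.e. ceil(log_8(8919755)).
8^7 = 2097152 < 8919755 <= 16777216 = 8^8
Recursion depth = 8


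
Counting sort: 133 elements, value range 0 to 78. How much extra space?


n = 133 (output array)
k = 79 (count array for 79 distinct values)
Extra space = 133 + 79 = 212


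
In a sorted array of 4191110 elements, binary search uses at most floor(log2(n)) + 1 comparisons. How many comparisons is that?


Halving sequence: 4191110 -> 2095555 -> 1047777 -> 523888 -> 261944 -> 130972 -> 65486 -> 32743 -> 16371 -> 8185 -> 4092 -> 2046 -> 1023 -> 511 -> 255 -> 127 -> 63 -> 31 -> 15 -> 7 -> 3 -> 1
Number of halvings = 21
Max comparisons = 21 + 1 = 22


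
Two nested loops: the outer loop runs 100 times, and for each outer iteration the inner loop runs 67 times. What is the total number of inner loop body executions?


Outer loop: 100 iterations
Inner loop: 67 iterations per outer iteration
Total = 100 * 67 = 6700


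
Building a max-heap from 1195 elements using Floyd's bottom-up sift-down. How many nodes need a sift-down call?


In a heap of 1195 elements (0-indexed array):
  Last element index: 1194
  Parent of last element: floor((1194 - 1) / 2) = 596
  Internal nodes: indices 0 to 596
  Count = floor(1195/2) = 597


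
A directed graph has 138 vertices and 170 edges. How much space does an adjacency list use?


Adjacency list: one list head per vertex + one entry per edge
Vertex heads: 138
Edge entries: 170
Total = 138 + 170 = 308


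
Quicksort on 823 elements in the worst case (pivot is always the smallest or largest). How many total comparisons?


In the worst case, each partition step picks the worst pivot:
  Partition 1: 822 comparisons (n-1 elements to compare)
  Partition 2: 821 comparisons
  Partition 3: 820 comparisons
  Partition 4: 819 comparisons
  Partition 5: 818 comparisons
  ...
  Last partition: 0 comparisons
Total = (n-1) + (n-2) + ... + 1 + 0 = n*(n-1)/2
= 823*822/2 = 338253


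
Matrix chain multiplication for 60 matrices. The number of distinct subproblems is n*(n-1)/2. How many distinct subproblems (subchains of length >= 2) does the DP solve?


Subproblems are indexed by (i, j) where i < j.
Number of such pairs = n*(n-1)/2
= 60 * 59 / 2
= 1770


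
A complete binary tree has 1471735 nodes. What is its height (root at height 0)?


In a complete binary tree, level k holds nodes 2^k .. 2^(k+1)-1 (1-indexed).
Height = floor(log2(n)) = floor(log2(1471735)) = 20
Check: 2^20 = 1048576 <= 1471735 < 2097152 = 2^21


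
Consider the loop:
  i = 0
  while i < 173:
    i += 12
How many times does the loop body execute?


Starting at i = 0, each iteration adds 12.
Iterations until i >= 173:
  Iteration 1: i = 0 -> i = 12
  Iteration 2: i = 12 -> i = 24
  Iteration 3: i = 24 -> i = 36
  Iteration 4: i = 36 -> i = 48
  Iteration 5: i = 48 -> i = 60
  Iteration 6: i = 60 -> i = 72
  Iteration 7: i = 72 -> i = 84
  Iteration 8: i = 84 -> i = 96
  ... continuing ...
Total iterations = ceil(173/12) = 15


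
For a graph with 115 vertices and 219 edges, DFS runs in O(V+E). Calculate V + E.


A full DFS traversal visits each vertex once and examines each edge once.
V = 115
E = 219
Sum = 115 + 219 = 334


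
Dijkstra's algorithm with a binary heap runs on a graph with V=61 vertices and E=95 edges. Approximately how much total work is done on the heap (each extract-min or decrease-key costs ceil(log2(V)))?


Dijkstra with a binary heap: each vertex is extracted once, each edge may relax once.
Each heap operation costs O(log V).
V + E = 61 + 95 = 156
ceil(log2(61)) = 6 (since 2^5 = 32 < 61 <= 64 = 2^6)
Total heap work = (V+E) * ceil(log2(V)) = 156 * 6 = 936


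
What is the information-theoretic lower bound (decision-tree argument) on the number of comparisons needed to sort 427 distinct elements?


A binary decision tree of height h has at most 2^h leaves and needs at least n! of them, so h >= ceil(log2(n!)).
427! is far too large to multiply out, so use Stirling's series:
  ln(n!) ~ n ln n - n + (1/2) ln(2 pi n) + 1/(12n)  (error below 1/(360 n^3), negligible here)
  ln(427) = 6.0567840
  n ln n = 427 * 6.0567840 = 2586.2468
  (1/2) ln(2 pi * 427) = (1/2) ln(2682.9201) = 3.9473
  1/(12*427) = 0.0002
  ln(427!) ~ 2586.2468 - 427 + 3.9473 + 0.0002 = 2163.1943
Convert to base 2: log2(427!) = 2163.1943 / ln 2 = 2163.1943 / 0.69314718 = 3120.8297
ceil(3120.8297) = 3121


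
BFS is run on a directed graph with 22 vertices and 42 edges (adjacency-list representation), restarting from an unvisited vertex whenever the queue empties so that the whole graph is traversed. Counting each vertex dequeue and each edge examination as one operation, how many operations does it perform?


A full BFS traversal dequeues each vertex exactly once and examines each directed edge exactly once.
V = 22 (vertex processing cost)
E = 42 (edge examination cost)
Total operations proportional to V + E = 22 + 42 = 64


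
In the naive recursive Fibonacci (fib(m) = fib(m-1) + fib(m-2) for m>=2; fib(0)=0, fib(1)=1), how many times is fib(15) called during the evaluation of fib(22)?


Let N(m) = number of times fib(m) is called while evaluating fib(22).
N(22) = 1 (the initial call).
N(21) = 1 (only fib(22) calls it).
For 1 <= m <= 20: fib(m) is called by fib(m+1) and fib(m+2), so
  N(m) = N(m+1) + N(m+2).
fib(0) is called only by fib(2), so N(0) = N(2).
Walk down from m=22:
  N(22)=1, N(21)=1, N(20)=2, N(19)=3, N(18)=5, N(17)=8, N(16)=13, N(15)=21
N(15) = 21


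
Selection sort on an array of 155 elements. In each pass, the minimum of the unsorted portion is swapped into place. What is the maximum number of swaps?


Selection sort performs one swap per pass:
  Pass 1: find min in positions 0 to 154, swap with position 0
  Pass 2: find min in positions 1 to 154, swap with position 1
  Pass 3: find min in positions 2 to 154, swap with position 2
  Pass 4: find min in positions 3 to 154, swap with position 3
  Pass 5: find min in positions 4 to 154, swap with position 4
  ... (149 more passes)
Total passes (and swaps) = n - 1 = 155 - 1 = 154


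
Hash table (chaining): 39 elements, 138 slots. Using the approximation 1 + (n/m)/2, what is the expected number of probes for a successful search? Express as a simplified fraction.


Computing expected probes:
alpha = 39/138
= 1 + alpha/2
= 1 + 39/(2*138)
= (2*138 + 39) / (2*138)
= 315/276 = 105/92


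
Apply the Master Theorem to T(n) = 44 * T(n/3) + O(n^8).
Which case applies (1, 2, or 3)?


The Master Theorem: T(n) = a*T(n/b) + O(n^c)
  a = 44, b = 3, c = 8
log_b(a) = log_3(44) ~ 3.445
Compare b^c with a: 3^8 = 6561 > 44, so c > log_b(a).
Since c > log_b(a), Case 3 applies.
T(n) = O(n^8)
Master Theorem case = 3


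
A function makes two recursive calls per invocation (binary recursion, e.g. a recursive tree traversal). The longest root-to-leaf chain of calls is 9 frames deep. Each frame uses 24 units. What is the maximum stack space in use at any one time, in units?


Binary recursion: the two calls run one after the other, so only one root-to-leaf chain of frames is on the stack at a time.
Maximum depth (longest chain) = 9 frames
Each frame = 24 units
Max stack space = 9 * 24 = 216


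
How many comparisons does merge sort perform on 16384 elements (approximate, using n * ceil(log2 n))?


Recursion depth: ceil(log2(16384)) = 14
Each recursion level merges n = 16384 elements
Total = 16384 * 14 = 229376


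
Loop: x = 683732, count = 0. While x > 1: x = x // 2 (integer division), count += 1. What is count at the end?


The variable x halves each step:
x = 683732 -> 341866 -> 170933 -> 85466 -> 42733 -> 21366 -> 10683 -> 5341 -> 2670 -> 1335 -> 667 -> 333 -> 166 -> 83 -> 41 -> 20 -> 10 -> 5 -> 2 -> 1
Number of halvings = floor(log2(683732)) = 19


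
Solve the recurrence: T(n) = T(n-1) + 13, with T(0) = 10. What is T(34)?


Unrolling the recurrence:
T(34) = T(33) + 13
       = T(32) + 13 + 13
       = T(31) + 13*3
       ...
       = T(0) + 13*34
       = 10 + 442 = 452


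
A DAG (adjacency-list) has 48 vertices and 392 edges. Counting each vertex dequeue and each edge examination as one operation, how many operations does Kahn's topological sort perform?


V = 48 (vertex processing)
E = 392 (edge processing)
V + E = 48 + 392 = 440


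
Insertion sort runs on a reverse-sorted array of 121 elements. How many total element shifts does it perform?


Sum of shifts = 1 + 2 + 3 + ... + 120
= 121 * 120 / 2
= 14520 / 2
= 7260


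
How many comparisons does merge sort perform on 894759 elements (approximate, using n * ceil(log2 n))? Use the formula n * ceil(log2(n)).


Recursion depth: ceil(log2(894759)) = 20
Each recursion level merges n = 894759 elements
Total = 894759 * 20 = 17895180


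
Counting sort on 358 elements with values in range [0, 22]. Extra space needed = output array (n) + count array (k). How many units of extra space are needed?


Output array size: 358 (to store sorted result)
Count array size: 23 (one slot per possible value, range 0 to 22)
Total extra space = 358 + 23 = 381


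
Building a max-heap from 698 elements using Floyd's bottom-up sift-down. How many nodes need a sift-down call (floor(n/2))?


In a heap of 698 elements (0-indexed array):
  Last element index: 697
  Parent of last element: floor((697 - 1) / 2) = 348
  Internal nodes: indices 0 to 348
  Count = floor(698/2) = 349


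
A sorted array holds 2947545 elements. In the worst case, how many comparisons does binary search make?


Halving sequence: 2947545 -> 1473772 -> 736886 -> 368443 -> 184221 -> 92110 -> 46055 -> 23027 -> 11513 -> 5756 -> 2878 -> 1439 -> 719 -> 359 -> 179 -> 89 -> 44 -> 22 -> 11 -> 5 -> 2 -> 1
Number of halvings = 21
Max comparisons = 21 + 1 = 22


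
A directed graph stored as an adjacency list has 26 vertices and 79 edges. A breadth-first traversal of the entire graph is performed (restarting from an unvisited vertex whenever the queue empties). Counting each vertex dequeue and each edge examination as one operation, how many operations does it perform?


A full BFS traversal dequeues each vertex once and examines each edge once.
Vertex visits: 26
Edge visits: 79
V + E = 26 + 79 = 105


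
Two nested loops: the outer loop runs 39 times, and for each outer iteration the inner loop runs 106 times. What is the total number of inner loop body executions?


Outer loop: 39 iterations
Inner loop: 106 iterations per outer iteration
Total = 39 * 106 = 4134


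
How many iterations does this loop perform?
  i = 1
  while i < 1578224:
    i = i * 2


The loop variable doubles each iteration:
i = 1 -> 2 -> 4 -> 8 -> 16 -> 32 -> 64 -> 128 -> 256 -> 512 -> 1024 -> 2048 -> 4096 -> 8192 -> 16384 -> 32768 -> 65536 -> 131072 -> 262144 -> 524288 -> 1048576 -> 2097152 (stop, 2097152 >= 1578224)
Number of doublings = ceil(log2(1578224)) = 21


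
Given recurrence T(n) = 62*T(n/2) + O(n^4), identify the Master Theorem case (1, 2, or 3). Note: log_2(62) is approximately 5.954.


Master Theorem parameters: a=62, b=2, c=4
log_b(a) = 5.954
Compare b^c with a: 2^4 = 16 < 62, so c < log_b(a).
Comparing c=4 vs log_b(a)=5.954:
4 < 5.954 => Case 1
Result: T(n) = O(n^(log_2 62)) ~ O(n^5.954)
Master Theorem case = 1


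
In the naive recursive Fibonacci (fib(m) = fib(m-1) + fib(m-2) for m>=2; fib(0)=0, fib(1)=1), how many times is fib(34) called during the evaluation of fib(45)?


Let N(m) = number of times fib(m) is called while evaluating fib(45).
N(45) = 1 (the initial call).
N(44) = 1 (only fib(45) calls it).
For 1 <= m <= 43: fib(m) is called by fib(m+1) and fib(m+2), so
  N(m) = N(m+1) + N(m+2).
fib(0) is called only by fib(2), so N(0) = N(2).
Walk down from m=45:
  N(45)=1, N(44)=1, N(43)=2, N(42)=3, N(41)=5, N(40)=8, N(39)=13, N(38)=21, N(37)=34, N(36)=55, N(35)=89, N(34)=144
N(34) = 144


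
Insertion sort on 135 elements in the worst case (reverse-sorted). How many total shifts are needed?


In the worst case (reverse-sorted), each element shifts past all previous:
  Element 1: 1 shifts
  Element 2: 2 shifts
  Element 3: 3 shifts
  Element 4: 4 shifts
  Element 5: 5 shifts
  ...
  Element 134: 134 shifts
Total = 1 + 2 + ... + 134
= 135*(135-1)/2 = 9045


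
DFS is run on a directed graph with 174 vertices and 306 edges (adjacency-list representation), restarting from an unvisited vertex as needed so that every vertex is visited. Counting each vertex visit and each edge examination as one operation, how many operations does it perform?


A full DFS traversal processes each vertex exactly once (push/pop on stack).
Each directed edge is examined once.
V = 174, E = 306
V + E = 480


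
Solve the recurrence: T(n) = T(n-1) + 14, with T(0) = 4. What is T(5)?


Unrolling the recurrence:
T(5) = T(4) + 14
       = T(3) + 14 + 14
       = T(2) + 14*3
       ...
       = T(0) + 14*5
       = 4 + 70 = 74


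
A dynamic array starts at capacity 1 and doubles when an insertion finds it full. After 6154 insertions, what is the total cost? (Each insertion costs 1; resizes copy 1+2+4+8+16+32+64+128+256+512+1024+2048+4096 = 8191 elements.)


Insertion cost: 6154 (one per element)
Resizes occur just before inserting elements 2, 3, 5, 9, ...
Elements copied at each resize: 1 + 2 + 4 + 8 + 16 + 32 + 64 + 128 + 256 + 512 + 1024 + 2048 + 4096
Sum of copies = 8191 (geometric series: 2^k - 1)
Total = 6154 + 8191 = 14345


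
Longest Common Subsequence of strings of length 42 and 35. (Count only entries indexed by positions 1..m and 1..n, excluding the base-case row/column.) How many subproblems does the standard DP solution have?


DP table indexed by positions in both strings.
First string: 42 positions
Second string: 35 positions
Total = 42 * 35 = 1470


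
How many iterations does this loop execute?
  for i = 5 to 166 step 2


The loop variable i takes values starting at 5 and increments by 2 each iteration.
Sequence: i = 5, 7, 9, 11, 13, 15, 17, 19, 21, ...
The upper bound 166 is inclusive, so the count is floor((last - first) / step) + 1:
floor((166 - 5) / 2) + 1 = floor(161/2) + 1 = 80 + 1 = 81


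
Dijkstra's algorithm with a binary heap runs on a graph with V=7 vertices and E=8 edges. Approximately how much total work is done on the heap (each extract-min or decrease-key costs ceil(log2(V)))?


Dijkstra with a binary heap: each vertex is extracted once, each edge may relax once.
Each heap operation costs O(log V).
V + E = 7 + 8 = 15
ceil(log2(7)) = 3 (since 2^2 = 4 < 7 <= 8 = 2^3)
Total heap work = (V+E) * ceil(log2(V)) = 15 * 3 = 45


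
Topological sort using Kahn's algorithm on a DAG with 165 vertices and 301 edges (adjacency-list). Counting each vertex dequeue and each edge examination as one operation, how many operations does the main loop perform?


Kahn's algorithm:
  1. Compute in-degrees: O(V + E)
  2. Process queue: each vertex dequeued once (O(V))
     each edge examined once (O(E))
Total = V + E = 165 + 301 = 466


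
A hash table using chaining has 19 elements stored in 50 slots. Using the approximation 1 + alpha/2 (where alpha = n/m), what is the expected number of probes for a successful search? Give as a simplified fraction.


Load factor alpha = n/m = 19/50
Expected probes = 1 + alpha/2 = 1 + 19/(2*50)
= 1 + 19/100
= 100/100 + 19/100
= 119/100


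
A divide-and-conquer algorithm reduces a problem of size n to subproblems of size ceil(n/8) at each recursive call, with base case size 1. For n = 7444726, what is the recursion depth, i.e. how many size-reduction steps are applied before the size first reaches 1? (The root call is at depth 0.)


Each step divides the size by 8 (rounding up); after k steps the size is ceil(n/8^k), which equals 1 exactly when 8^k >= n.
So the depth is the smallest k with 8^k >= 7444726, i.e. ceil(log_8(7444726)).
8^7 = 2097152 < 7444726 <= 16777216 = 8^8
Recursion depth = 8


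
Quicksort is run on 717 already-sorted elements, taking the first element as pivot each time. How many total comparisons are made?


Sum of comparisons per partition:
716 + 715 + ... + 1 + 0
= 717 * (717 - 1) / 2
= 717 * 716 / 2
= 256686


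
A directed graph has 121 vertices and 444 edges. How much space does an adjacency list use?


Adjacency list: one list head per vertex + one entry per edge
Vertex heads: 121
Edge entries: 444
Total = 121 + 444 = 565
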